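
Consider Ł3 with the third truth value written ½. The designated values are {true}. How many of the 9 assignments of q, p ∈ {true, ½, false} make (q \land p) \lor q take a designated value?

3

Designated under: (q=true, p=true); (q=true, p=½); (q=true, p=false).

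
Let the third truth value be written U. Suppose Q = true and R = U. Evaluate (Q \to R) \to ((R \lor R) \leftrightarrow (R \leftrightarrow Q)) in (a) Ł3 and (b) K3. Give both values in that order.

true; U

In Ł3: Q \to R = true \to U = U
R \lor R = U \lor U = U
R \leftrightarrow Q = U \leftrightarrow true = U
(R \lor R) \leftrightarrow (R \leftrightarrow Q) = U \leftrightarrow U = true
(Q \to R) \to ((R \lor R) \leftrightarrow (R \leftrightarrow Q)) = U \to true = true
In K3: Q \to R = true \to U = U  [\lnot true \lor U]
R \lor R = U \lor U = U
R \leftrightarrow Q = U \leftrightarrow true = U
(R \lor R) \leftrightarrow (R \leftrightarrow Q) = U \leftrightarrow U = U
(Q \to R) \to ((R \lor R) \leftrightarrow (R \leftrightarrow Q)) = U \to U = U
They differ because Ł3 and K3 treat U differently under implication.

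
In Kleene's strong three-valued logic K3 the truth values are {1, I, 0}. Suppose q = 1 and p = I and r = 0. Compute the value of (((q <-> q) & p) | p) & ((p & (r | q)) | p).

I

q <-> q = 1 <-> 1 = 1
(q <-> q) & p = 1 & I = I
((q <-> q) & p) | p = I | I = I
r | q = 0 | 1 = 1
p & (r | q) = I & 1 = I
(p & (r | q)) | p = I | I = I
(((q <-> q) & p) | p) & ((p & (r | q)) | p) = I & I = I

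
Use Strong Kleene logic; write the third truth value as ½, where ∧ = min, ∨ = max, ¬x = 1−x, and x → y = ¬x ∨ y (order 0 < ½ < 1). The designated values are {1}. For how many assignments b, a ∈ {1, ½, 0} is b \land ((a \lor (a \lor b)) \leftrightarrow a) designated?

Designated under: (b=1, a=1).

1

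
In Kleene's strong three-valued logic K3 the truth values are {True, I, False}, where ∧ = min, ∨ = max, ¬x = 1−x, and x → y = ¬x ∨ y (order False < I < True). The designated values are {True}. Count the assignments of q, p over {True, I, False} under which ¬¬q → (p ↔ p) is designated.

Of the 9 assignments, 7 give a value in {True}.

7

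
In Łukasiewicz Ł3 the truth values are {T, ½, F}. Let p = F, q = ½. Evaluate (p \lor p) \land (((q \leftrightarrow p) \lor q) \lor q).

F

p \lor p = F \lor F = F
q \leftrightarrow p = ½ \leftrightarrow F = ½  [1 − |½−0|]
(q \leftrightarrow p) \lor q = ½ \lor ½ = ½
((q \leftrightarrow p) \lor q) \lor q = ½ \lor ½ = ½
(p \lor p) \land (((q \leftrightarrow p) \lor q) \lor q) = F \land ½ = F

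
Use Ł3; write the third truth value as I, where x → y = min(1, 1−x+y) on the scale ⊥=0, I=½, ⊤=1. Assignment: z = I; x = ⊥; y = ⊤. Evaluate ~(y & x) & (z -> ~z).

⊤

y & x = ⊤ & ⊥ = ⊥
~(y & x) = ~⊥ = ⊤
~z = ~I = I
z -> ~z = I -> I = ⊤
~(y & x) & (z -> ~z) = ⊤ & ⊤ = ⊤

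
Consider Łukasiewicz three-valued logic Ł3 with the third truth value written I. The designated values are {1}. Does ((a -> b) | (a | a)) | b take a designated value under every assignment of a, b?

No

Countermodel: a=I, b=0 gives I, which is not designated.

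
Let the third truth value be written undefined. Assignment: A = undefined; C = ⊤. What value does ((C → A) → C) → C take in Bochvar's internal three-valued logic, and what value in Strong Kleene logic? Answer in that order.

In Bochvar's internal three-valued logic: C → A = ⊤ → undefined = undefined  [any arg is the third value ⇒ result is the third value]
(C → A) → C = undefined → ⊤ = undefined
((C → A) → C) → C = undefined → ⊤ = undefined
In Strong Kleene logic: C → A = ⊤ → undefined = undefined  [¬⊤ ∨ undefined]
(C → A) → C = undefined → ⊤ = ⊤
((C → A) → C) → C = ⊤ → ⊤ = ⊤
They differ because Bochvar's internal three-valued logic and Strong Kleene logic treat undefined differently under the binary connectives.

undefined; ⊤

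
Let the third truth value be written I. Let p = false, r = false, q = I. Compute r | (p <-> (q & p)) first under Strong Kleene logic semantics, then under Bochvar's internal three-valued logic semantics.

true; I

In Strong Kleene logic: q & p = I & false = false
p <-> (q & p) = false <-> false = true
r | (p <-> (q & p)) = false | true = true
In Bochvar's internal three-valued logic: q & p = I & false = I
p <-> (q & p) = false <-> I = I
r | (p <-> (q & p)) = false | I = I
They differ because Strong Kleene logic and Bochvar's internal three-valued logic treat I differently under the binary connectives.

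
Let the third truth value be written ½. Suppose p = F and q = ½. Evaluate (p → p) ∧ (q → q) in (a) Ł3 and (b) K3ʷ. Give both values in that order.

In Ł3: p → p = F → F = T
q → q = ½ → ½ = T
(p → p) ∧ (q → q) = T ∧ T = T
In K3ʷ: p → p = F → F = T
q → q = ½ → ½ = ½
(p → p) ∧ (q → q) = T ∧ ½ = ½
They differ because Ł3 and K3ʷ treat ½ differently under the binary connectives.

T; ½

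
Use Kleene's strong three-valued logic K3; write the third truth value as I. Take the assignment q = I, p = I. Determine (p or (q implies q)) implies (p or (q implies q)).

q implies q = I implies I = I  [not I or I]
p or (q implies q) = I or I = I
q implies q = I implies I = I
p or (q implies q) = I or I = I
(p or (q implies q)) implies (p or (q implies q)) = I implies I = I

I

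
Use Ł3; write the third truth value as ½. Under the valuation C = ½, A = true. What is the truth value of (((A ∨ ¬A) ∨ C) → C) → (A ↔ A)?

¬A = ¬true = false
A ∨ ¬A = true ∨ false = true
(A ∨ ¬A) ∨ C = true ∨ ½ = true
((A ∨ ¬A) ∨ C) → C = true → ½ = ½
A ↔ A = true ↔ true = true
(((A ∨ ¬A) ∨ C) → C) → (A ↔ A) = ½ → true = true

true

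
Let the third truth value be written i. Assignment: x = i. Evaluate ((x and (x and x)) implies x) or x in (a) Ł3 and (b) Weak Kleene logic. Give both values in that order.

true; i

In Ł3: x and x = i and i = i
x and (x and x) = i and i = i
(x and (x and x)) implies x = i implies i = true  [min(1, 1−½+½)]
((x and (x and x)) implies x) or x = true or i = true
In Weak Kleene logic: x and x = i and i = i
x and (x and x) = i and i = i
(x and (x and x)) implies x = i implies i = i  [any arg is the third value ⇒ result is the third value]
((x and (x and x)) implies x) or x = i or i = i
They differ because Ł3 and Weak Kleene logic treat i differently under the binary connectives.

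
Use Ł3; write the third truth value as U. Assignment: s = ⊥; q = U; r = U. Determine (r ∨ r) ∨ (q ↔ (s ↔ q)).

r ∨ r = U ∨ U = U
s ↔ q = ⊥ ↔ U = U  [1 − |0−½|]
q ↔ (s ↔ q) = U ↔ U = ⊤
(r ∨ r) ∨ (q ↔ (s ↔ q)) = U ∨ ⊤ = ⊤

⊤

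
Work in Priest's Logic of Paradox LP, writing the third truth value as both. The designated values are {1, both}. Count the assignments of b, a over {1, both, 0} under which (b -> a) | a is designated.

Of the 9 assignments, 8 give a value in {1, both}.

8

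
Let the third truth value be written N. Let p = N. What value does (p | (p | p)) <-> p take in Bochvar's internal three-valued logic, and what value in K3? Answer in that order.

In Bochvar's internal three-valued logic: p | p = N | N = N
p | (p | p) = N | N = N
(p | (p | p)) <-> p = N <-> N = N
In K3: p | p = N | N = N
p | (p | p) = N | N = N
(p | (p | p)) <-> p = N <-> N = N

N; N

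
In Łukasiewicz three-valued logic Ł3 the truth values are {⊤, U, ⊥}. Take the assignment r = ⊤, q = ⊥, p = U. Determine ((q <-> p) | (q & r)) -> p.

⊤

q <-> p = ⊥ <-> U = U  [1 − |0−½|]
q & r = ⊥ & ⊤ = ⊥
(q <-> p) | (q & r) = U | ⊥ = U
((q <-> p) | (q & r)) -> p = U -> U = ⊤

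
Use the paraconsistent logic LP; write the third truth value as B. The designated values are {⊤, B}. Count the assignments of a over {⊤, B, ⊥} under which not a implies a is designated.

2

a=⊤: ⊤ ✓
a=B: B ✓
a=⊥: ⊥ ·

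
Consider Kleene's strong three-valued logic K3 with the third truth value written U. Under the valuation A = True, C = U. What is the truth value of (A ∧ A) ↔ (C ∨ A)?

A ∧ A = True ∧ True = True
C ∨ A = U ∨ True = True
(A ∧ A) ↔ (C ∨ A) = True ↔ True = True

True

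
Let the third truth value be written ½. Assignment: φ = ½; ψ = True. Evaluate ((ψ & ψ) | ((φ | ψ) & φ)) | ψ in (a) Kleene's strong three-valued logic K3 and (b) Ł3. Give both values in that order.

True; True

In Kleene's strong three-valued logic K3: ψ & ψ = True & True = True
φ | ψ = ½ | True = True
(φ | ψ) & φ = True & ½ = ½
(ψ & ψ) | ((φ | ψ) & φ) = True | ½ = True
((ψ & ψ) | ((φ | ψ) & φ)) | ψ = True | True = True
In Ł3: ψ & ψ = True & True = True
φ | ψ = ½ | True = True
(φ | ψ) & φ = True & ½ = ½
(ψ & ψ) | ((φ | ψ) & φ) = True | ½ = True
((ψ & ψ) | ((φ | ψ) & φ)) | ψ = True | True = True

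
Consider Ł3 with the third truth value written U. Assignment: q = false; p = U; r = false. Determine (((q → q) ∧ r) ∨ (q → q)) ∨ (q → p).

q → q = false → false = true
(q → q) ∧ r = true ∧ false = false
q → q = false → false = true
((q → q) ∧ r) ∨ (q → q) = false ∨ true = true
q → p = false → U = true  [min(1, 1−0+½)]
(((q → q) ∧ r) ∨ (q → q)) ∨ (q → p) = true ∨ true = true

true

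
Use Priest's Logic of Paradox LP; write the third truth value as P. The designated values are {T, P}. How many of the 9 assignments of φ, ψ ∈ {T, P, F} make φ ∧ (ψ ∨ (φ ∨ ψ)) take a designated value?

Of the 9 assignments, 6 give a value in {T, P}.

6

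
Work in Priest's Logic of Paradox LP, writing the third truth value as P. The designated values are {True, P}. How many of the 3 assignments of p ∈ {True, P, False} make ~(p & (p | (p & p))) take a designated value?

2

p=True: False ·
p=P: P ✓
p=False: True ✓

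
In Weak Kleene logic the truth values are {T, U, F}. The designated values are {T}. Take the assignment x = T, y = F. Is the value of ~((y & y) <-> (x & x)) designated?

Yes

y & y = F & F = F
x & x = T & T = T
(y & y) <-> (x & x) = F <-> T = F
~((y & y) <-> (x & x)) = ~F = T
T ∈ {T}.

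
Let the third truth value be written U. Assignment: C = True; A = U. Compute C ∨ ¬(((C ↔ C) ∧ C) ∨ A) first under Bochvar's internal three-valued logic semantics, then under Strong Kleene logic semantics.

In Bochvar's internal three-valued logic: C ↔ C = True ↔ True = True
(C ↔ C) ∧ C = True ∧ True = True
((C ↔ C) ∧ C) ∨ A = True ∨ U = U
¬(((C ↔ C) ∧ C) ∨ A) = ¬U = U
C ∨ ¬(((C ↔ C) ∧ C) ∨ A) = True ∨ U = U
In Strong Kleene logic: C ↔ C = True ↔ True = True
(C ↔ C) ∧ C = True ∧ True = True
((C ↔ C) ∧ C) ∨ A = True ∨ U = True
¬(((C ↔ C) ∧ C) ∨ A) = ¬True = False
C ∨ ¬(((C ↔ C) ∧ C) ∨ A) = True ∨ False = True
They differ because Bochvar's internal three-valued logic and Strong Kleene logic treat U differently under the binary connectives.

U; True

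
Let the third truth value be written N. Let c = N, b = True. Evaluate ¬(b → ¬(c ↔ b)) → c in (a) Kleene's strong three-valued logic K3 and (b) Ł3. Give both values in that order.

N; True

In Kleene's strong three-valued logic K3: c ↔ b = N ↔ True = N
¬(c ↔ b) = ¬N = N
b → ¬(c ↔ b) = True → N = N  [¬True ∨ N]
¬(b → ¬(c ↔ b)) = ¬N = N
¬(b → ¬(c ↔ b)) → c = N → N = N
In Ł3: c ↔ b = N ↔ True = N
¬(c ↔ b) = ¬N = N
b → ¬(c ↔ b) = True → N = N
¬(b → ¬(c ↔ b)) = ¬N = N
¬(b → ¬(c ↔ b)) → c = N → N = True
They differ because Kleene's strong three-valued logic K3 and Ł3 treat N differently under implication.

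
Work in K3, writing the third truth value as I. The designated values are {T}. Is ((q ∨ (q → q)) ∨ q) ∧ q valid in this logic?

Countermodel: q=I gives I, which is not designated.

No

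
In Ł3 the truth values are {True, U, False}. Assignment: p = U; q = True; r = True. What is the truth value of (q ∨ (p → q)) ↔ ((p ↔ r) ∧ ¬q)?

p → q = U → True = True  [min(1, 1−½+1)]
q ∨ (p → q) = True ∨ True = True
p ↔ r = U ↔ True = U
¬q = ¬True = False
(p ↔ r) ∧ ¬q = U ∧ False = False
(q ∨ (p → q)) ↔ ((p ↔ r) ∧ ¬q) = True ↔ False = False

False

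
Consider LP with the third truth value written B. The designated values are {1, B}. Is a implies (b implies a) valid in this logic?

Yes

Every assignment of a, b over {1, B, 0} gives a value in {1, B}.
In particular, with a=B, b=B: a implies (b implies a) = B.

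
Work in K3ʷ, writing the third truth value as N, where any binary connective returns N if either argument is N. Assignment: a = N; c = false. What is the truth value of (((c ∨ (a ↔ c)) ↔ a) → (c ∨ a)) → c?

a ↔ c = N ↔ false = N
c ∨ (a ↔ c) = false ∨ N = N
(c ∨ (a ↔ c)) ↔ a = N ↔ N = N
c ∨ a = false ∨ N = N
((c ∨ (a ↔ c)) ↔ a) → (c ∨ a) = N → N = N  [any arg is the third value ⇒ result is the third value]
(((c ∨ (a ↔ c)) ↔ a) → (c ∨ a)) → c = N → false = N

N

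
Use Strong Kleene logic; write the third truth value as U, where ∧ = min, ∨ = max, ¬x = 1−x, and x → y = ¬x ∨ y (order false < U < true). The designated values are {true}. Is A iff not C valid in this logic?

No

Countermodel: A=true, C=true gives false, which is not designated.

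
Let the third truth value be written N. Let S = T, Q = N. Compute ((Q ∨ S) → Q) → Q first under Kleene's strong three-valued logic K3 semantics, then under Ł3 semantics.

In Kleene's strong three-valued logic K3: Q ∨ S = N ∨ T = T
(Q ∨ S) → Q = T → N = N  [¬T ∨ N]
((Q ∨ S) → Q) → Q = N → N = N
In Ł3: Q ∨ S = N ∨ T = T
(Q ∨ S) → Q = T → N = N  [min(1, 1−1+½)]
((Q ∨ S) → Q) → Q = N → N = T
They differ because Kleene's strong three-valued logic K3 and Ł3 treat N differently under implication.

N; T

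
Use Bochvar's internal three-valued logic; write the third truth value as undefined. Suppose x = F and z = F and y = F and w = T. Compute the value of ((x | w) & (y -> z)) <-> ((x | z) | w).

x | w = F | T = T
y -> z = F -> F = T
(x | w) & (y -> z) = T & T = T
x | z = F | F = F
(x | z) | w = F | T = T
((x | w) & (y -> z)) <-> ((x | z) | w) = T <-> T = T

T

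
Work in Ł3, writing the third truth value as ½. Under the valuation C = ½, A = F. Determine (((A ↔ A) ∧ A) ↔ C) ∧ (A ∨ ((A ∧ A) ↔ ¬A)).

A ↔ A = F ↔ F = T
(A ↔ A) ∧ A = T ∧ F = F
((A ↔ A) ∧ A) ↔ C = F ↔ ½ = ½  [1 − |0−½|]
A ∧ A = F ∧ F = F
¬A = ¬F = T
(A ∧ A) ↔ ¬A = F ↔ T = F
A ∨ ((A ∧ A) ↔ ¬A) = F ∨ F = F
(((A ↔ A) ∧ A) ↔ C) ∧ (A ∨ ((A ∧ A) ↔ ¬A)) = ½ ∧ F = F

F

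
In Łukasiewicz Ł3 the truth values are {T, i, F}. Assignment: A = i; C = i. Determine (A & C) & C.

A & C = i & i = i
(A & C) & C = i & i = i

i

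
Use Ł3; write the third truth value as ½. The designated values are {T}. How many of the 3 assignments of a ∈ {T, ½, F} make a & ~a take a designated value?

0

a=T: F ·
a=½: ½ ·
a=F: F ·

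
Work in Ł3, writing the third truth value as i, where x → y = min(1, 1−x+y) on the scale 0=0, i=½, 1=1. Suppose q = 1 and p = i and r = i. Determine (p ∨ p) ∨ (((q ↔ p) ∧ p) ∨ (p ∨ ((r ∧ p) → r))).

p ∨ p = i ∨ i = i
q ↔ p = 1 ↔ i = i  [1 − |1−½|]
(q ↔ p) ∧ p = i ∧ i = i
r ∧ p = i ∧ i = i
(r ∧ p) → r = i → i = 1
p ∨ ((r ∧ p) → r) = i ∨ 1 = 1
((q ↔ p) ∧ p) ∨ (p ∨ ((r ∧ p) → r)) = i ∨ 1 = 1
(p ∨ p) ∨ (((q ↔ p) ∧ p) ∨ (p ∨ ((r ∧ p) → r))) = i ∨ 1 = 1

1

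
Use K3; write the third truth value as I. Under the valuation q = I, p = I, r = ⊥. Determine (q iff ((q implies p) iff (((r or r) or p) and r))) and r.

⊥

q implies p = I implies I = I
r or r = ⊥ or ⊥ = ⊥
(r or r) or p = ⊥ or I = I
((r or r) or p) and r = I and ⊥ = ⊥
(q implies p) iff (((r or r) or p) and r) = I iff ⊥ = I
q iff ((q implies p) iff (((r or r) or p) and r)) = I iff I = I
(q iff ((q implies p) iff (((r or r) or p) and r))) and r = I and ⊥ = ⊥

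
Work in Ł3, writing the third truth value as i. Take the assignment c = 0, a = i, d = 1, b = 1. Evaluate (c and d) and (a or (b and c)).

0

c and d = 0 and 1 = 0
b and c = 1 and 0 = 0
a or (b and c) = i or 0 = i
(c and d) and (a or (b and c)) = 0 and i = 0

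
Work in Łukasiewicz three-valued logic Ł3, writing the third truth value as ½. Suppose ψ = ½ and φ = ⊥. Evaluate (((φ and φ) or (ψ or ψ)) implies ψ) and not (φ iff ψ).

½

φ and φ = ⊥ and ⊥ = ⊥
ψ or ψ = ½ or ½ = ½
(φ and φ) or (ψ or ψ) = ⊥ or ½ = ½
((φ and φ) or (ψ or ψ)) implies ψ = ½ implies ½ = ⊤  [min(1, 1−½+½)]
φ iff ψ = ⊥ iff ½ = ½
not (φ iff ψ) = not ½ = ½
(((φ and φ) or (ψ or ψ)) implies ψ) and not (φ iff ψ) = ⊤ and ½ = ½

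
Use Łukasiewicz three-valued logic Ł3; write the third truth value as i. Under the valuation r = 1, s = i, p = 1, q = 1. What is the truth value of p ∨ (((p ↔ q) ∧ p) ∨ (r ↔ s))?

p ↔ q = 1 ↔ 1 = 1
(p ↔ q) ∧ p = 1 ∧ 1 = 1
r ↔ s = 1 ↔ i = i  [1 − |1−½|]
((p ↔ q) ∧ p) ∨ (r ↔ s) = 1 ∨ i = 1
p ∨ (((p ↔ q) ∧ p) ∨ (r ↔ s)) = 1 ∨ 1 = 1

1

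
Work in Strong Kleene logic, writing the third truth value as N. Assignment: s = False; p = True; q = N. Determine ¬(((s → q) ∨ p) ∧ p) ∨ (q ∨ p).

True

s → q = False → N = True  [¬False ∨ N]
(s → q) ∨ p = True ∨ True = True
((s → q) ∨ p) ∧ p = True ∧ True = True
¬(((s → q) ∨ p) ∧ p) = ¬True = False
q ∨ p = N ∨ True = True
¬(((s → q) ∨ p) ∧ p) ∨ (q ∨ p) = False ∨ True = True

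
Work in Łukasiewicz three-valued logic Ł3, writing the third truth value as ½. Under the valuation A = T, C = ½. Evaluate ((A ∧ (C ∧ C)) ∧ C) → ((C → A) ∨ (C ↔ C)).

C ∧ C = ½ ∧ ½ = ½
A ∧ (C ∧ C) = T ∧ ½ = ½
(A ∧ (C ∧ C)) ∧ C = ½ ∧ ½ = ½
C → A = ½ → T = T  [min(1, 1−½+1)]
C ↔ C = ½ ↔ ½ = T
(C → A) ∨ (C ↔ C) = T ∨ T = T
((A ∧ (C ∧ C)) ∧ C) → ((C → A) ∨ (C ↔ C)) = ½ → T = T

T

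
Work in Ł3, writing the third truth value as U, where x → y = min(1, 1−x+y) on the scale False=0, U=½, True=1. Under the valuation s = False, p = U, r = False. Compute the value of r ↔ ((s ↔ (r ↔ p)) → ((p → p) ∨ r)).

False

r ↔ p = False ↔ U = U  [1 − |0−½|]
s ↔ (r ↔ p) = False ↔ U = U
p → p = U → U = True
(p → p) ∨ r = True ∨ False = True
(s ↔ (r ↔ p)) → ((p → p) ∨ r) = U → True = True
r ↔ ((s ↔ (r ↔ p)) → ((p → p) ∨ r)) = False ↔ True = False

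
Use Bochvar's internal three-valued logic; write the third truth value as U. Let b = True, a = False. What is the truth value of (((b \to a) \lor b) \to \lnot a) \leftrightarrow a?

False

b \to a = True \to False = False
(b \to a) \lor b = False \lor True = True
\lnot a = \lnot False = True
((b \to a) \lor b) \to \lnot a = True \to True = True
(((b \to a) \lor b) \to \lnot a) \leftrightarrow a = True \leftrightarrow False = False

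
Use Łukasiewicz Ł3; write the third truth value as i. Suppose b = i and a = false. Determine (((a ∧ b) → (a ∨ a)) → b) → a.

i

a ∧ b = false ∧ i = false
a ∨ a = false ∨ false = false
(a ∧ b) → (a ∨ a) = false → false = true
((a ∧ b) → (a ∨ a)) → b = true → i = i  [min(1, 1−1+½)]
(((a ∧ b) → (a ∨ a)) → b) → a = i → false = i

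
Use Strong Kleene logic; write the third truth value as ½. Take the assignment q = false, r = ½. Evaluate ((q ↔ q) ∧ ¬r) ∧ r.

q ↔ q = false ↔ false = true
¬r = ¬½ = ½
(q ↔ q) ∧ ¬r = true ∧ ½ = ½
((q ↔ q) ∧ ¬r) ∧ r = ½ ∧ ½ = ½

½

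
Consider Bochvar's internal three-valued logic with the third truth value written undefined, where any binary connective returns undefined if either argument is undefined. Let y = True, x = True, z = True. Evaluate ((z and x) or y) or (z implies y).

z and x = True and True = True
(z and x) or y = True or True = True
z implies y = True implies True = True
((z and x) or y) or (z implies y) = True or True = True

True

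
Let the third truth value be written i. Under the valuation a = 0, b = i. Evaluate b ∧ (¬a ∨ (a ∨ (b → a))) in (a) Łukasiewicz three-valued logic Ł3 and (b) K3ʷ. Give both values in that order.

i; i

In Łukasiewicz three-valued logic Ł3: ¬a = ¬0 = 1
b → a = i → 0 = i  [min(1, 1−½+0)]
a ∨ (b → a) = 0 ∨ i = i
¬a ∨ (a ∨ (b → a)) = 1 ∨ i = 1
b ∧ (¬a ∨ (a ∨ (b → a))) = i ∧ 1 = i
In K3ʷ: ¬a = ¬0 = 1
b → a = i → 0 = i  [any arg is the third value ⇒ result is the third value]
a ∨ (b → a) = 0 ∨ i = i
¬a ∨ (a ∨ (b → a)) = 1 ∨ i = i
b ∧ (¬a ∨ (a ∨ (b → a))) = i ∧ i = i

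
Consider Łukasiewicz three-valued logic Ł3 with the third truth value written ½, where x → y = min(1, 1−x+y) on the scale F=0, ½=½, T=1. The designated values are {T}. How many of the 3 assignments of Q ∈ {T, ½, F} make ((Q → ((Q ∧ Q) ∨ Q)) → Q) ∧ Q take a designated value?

Q=T: T ✓
Q=½: ½ ·
Q=F: F ·

1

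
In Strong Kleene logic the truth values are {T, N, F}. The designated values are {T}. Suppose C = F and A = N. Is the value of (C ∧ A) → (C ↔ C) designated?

C ∧ A = F ∧ N = F
C ↔ C = F ↔ F = T
(C ∧ A) → (C ↔ C) = F → T = T
T ∈ {T}.

Yes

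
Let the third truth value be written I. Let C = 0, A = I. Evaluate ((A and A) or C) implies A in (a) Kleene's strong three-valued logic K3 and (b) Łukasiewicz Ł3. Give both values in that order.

I; 1

In Kleene's strong three-valued logic K3: A and A = I and I = I
(A and A) or C = I or 0 = I
((A and A) or C) implies A = I implies I = I  [not I or I]
In Łukasiewicz Ł3: A and A = I and I = I
(A and A) or C = I or 0 = I
((A and A) or C) implies A = I implies I = 1  [min(1, 1−½+½)]
They differ because Kleene's strong three-valued logic K3 and Łukasiewicz Ł3 treat I differently under implication.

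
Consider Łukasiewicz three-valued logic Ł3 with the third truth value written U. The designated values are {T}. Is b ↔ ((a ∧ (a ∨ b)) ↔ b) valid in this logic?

No

Countermodel: b=T, a=U gives U, which is not designated.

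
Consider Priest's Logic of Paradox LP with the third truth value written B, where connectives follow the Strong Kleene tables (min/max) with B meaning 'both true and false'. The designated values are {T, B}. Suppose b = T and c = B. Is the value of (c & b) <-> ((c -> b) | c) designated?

c & b = B & T = B
c -> b = B -> T = T
(c -> b) | c = T | B = T
(c & b) <-> ((c -> b) | c) = B <-> T = B
B ∈ {T, B}.

Yes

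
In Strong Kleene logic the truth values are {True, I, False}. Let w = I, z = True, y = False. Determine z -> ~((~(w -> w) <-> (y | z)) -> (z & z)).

False

w -> w = I -> I = I  [~I | I]
~(w -> w) = ~I = I
y | z = False | True = True
~(w -> w) <-> (y | z) = I <-> True = I
z & z = True & True = True
(~(w -> w) <-> (y | z)) -> (z & z) = I -> True = True
~((~(w -> w) <-> (y | z)) -> (z & z)) = ~True = False
z -> ~((~(w -> w) <-> (y | z)) -> (z & z)) = True -> False = False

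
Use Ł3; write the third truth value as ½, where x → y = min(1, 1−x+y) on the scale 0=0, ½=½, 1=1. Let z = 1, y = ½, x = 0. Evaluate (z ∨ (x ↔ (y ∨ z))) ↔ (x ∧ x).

y ∨ z = ½ ∨ 1 = 1
x ↔ (y ∨ z) = 0 ↔ 1 = 0
z ∨ (x ↔ (y ∨ z)) = 1 ∨ 0 = 1
x ∧ x = 0 ∧ 0 = 0
(z ∨ (x ↔ (y ∨ z))) ↔ (x ∧ x) = 1 ↔ 0 = 0

0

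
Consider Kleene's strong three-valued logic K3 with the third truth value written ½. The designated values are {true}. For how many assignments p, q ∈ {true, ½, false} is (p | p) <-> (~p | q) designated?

1

Designated under: (p=true, q=true).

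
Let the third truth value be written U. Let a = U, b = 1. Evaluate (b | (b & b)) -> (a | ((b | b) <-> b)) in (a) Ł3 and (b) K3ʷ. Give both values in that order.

1; U

In Ł3: b & b = 1 & 1 = 1
b | (b & b) = 1 | 1 = 1
b | b = 1 | 1 = 1
(b | b) <-> b = 1 <-> 1 = 1
a | ((b | b) <-> b) = U | 1 = 1
(b | (b & b)) -> (a | ((b | b) <-> b)) = 1 -> 1 = 1
In K3ʷ: b & b = 1 & 1 = 1
b | (b & b) = 1 | 1 = 1
b | b = 1 | 1 = 1
(b | b) <-> b = 1 <-> 1 = 1
a | ((b | b) <-> b) = U | 1 = U
(b | (b & b)) -> (a | ((b | b) <-> b)) = 1 -> U = U  [any arg is the third value ⇒ result is the third value]
They differ because Ł3 and K3ʷ treat U differently under the binary connectives.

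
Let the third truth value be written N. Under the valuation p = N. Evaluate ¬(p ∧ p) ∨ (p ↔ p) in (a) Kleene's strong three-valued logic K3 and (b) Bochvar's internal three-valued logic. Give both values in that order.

In Kleene's strong three-valued logic K3: p ∧ p = N ∧ N = N
¬(p ∧ p) = ¬N = N
p ↔ p = N ↔ N = N
¬(p ∧ p) ∨ (p ↔ p) = N ∨ N = N
In Bochvar's internal three-valued logic: p ∧ p = N ∧ N = N
¬(p ∧ p) = ¬N = N
p ↔ p = N ↔ N = N
¬(p ∧ p) ∨ (p ↔ p) = N ∨ N = N

N; N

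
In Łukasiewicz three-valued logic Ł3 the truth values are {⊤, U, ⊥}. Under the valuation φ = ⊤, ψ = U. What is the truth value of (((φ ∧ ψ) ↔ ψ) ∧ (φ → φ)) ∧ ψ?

U

φ ∧ ψ = ⊤ ∧ U = U
(φ ∧ ψ) ↔ ψ = U ↔ U = ⊤
φ → φ = ⊤ → ⊤ = ⊤
((φ ∧ ψ) ↔ ψ) ∧ (φ → φ) = ⊤ ∧ ⊤ = ⊤
(((φ ∧ ψ) ↔ ψ) ∧ (φ → φ)) ∧ ψ = ⊤ ∧ U = U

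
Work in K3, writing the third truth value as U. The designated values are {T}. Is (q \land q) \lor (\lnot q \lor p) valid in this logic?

No

Countermodel: q=U, p=U gives U, which is not designated.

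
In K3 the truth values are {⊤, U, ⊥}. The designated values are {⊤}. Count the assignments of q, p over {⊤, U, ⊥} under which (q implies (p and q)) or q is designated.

Of the 9 assignments, 6 give a value in {⊤}.

6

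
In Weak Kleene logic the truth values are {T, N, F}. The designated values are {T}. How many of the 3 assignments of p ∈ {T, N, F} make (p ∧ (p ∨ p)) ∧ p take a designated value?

p=T: T ✓
p=N: N ·
p=F: F ·

1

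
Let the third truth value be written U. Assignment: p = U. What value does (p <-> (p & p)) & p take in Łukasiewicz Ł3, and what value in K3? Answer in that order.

In Łukasiewicz Ł3: p & p = U & U = U
p <-> (p & p) = U <-> U = 1  [1 − |½−½|]
(p <-> (p & p)) & p = 1 & U = U
In K3: p & p = U & U = U
p <-> (p & p) = U <-> U = U
(p <-> (p & p)) & p = U & U = U

U; U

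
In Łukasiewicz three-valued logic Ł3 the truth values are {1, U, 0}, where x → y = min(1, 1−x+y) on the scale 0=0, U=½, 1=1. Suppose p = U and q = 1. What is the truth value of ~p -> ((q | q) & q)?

1

~p = ~U = U
q | q = 1 | 1 = 1
(q | q) & q = 1 & 1 = 1
~p -> ((q | q) & q) = U -> 1 = 1  [min(1, 1−½+1)]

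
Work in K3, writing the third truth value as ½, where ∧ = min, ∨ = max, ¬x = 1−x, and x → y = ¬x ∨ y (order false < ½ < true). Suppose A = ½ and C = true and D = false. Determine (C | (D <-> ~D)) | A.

true

~D = ~false = true
D <-> ~D = false <-> true = false
C | (D <-> ~D) = true | false = true
(C | (D <-> ~D)) | A = true | ½ = true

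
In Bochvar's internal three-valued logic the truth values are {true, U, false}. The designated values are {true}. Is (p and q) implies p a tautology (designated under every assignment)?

Countermodel: p=true, q=U gives U, which is not designated.

No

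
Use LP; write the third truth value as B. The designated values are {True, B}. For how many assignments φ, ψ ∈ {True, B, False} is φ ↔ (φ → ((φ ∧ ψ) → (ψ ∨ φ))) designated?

6

Of the 9 assignments, 6 give a value in {True, B}.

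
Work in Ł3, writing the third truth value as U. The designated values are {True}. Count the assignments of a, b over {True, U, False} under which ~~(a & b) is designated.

1

Designated under: (a=True, b=True).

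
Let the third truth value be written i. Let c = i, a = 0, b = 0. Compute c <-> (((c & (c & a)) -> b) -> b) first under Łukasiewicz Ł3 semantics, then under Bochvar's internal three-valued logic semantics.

In Łukasiewicz Ł3: c & a = i & 0 = 0
c & (c & a) = i & 0 = 0
(c & (c & a)) -> b = 0 -> 0 = 1
((c & (c & a)) -> b) -> b = 1 -> 0 = 0
c <-> (((c & (c & a)) -> b) -> b) = i <-> 0 = i  [1 − |½−0|]
In Bochvar's internal three-valued logic: c & a = i & 0 = i
c & (c & a) = i & i = i
(c & (c & a)) -> b = i -> 0 = i
((c & (c & a)) -> b) -> b = i -> 0 = i
c <-> (((c & (c & a)) -> b) -> b) = i <-> i = i

i; i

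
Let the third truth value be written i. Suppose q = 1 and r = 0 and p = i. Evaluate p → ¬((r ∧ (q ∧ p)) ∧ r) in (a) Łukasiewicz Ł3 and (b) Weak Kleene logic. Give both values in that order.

1; i

In Łukasiewicz Ł3: q ∧ p = 1 ∧ i = i
r ∧ (q ∧ p) = 0 ∧ i = 0
(r ∧ (q ∧ p)) ∧ r = 0 ∧ 0 = 0
¬((r ∧ (q ∧ p)) ∧ r) = ¬0 = 1
p → ¬((r ∧ (q ∧ p)) ∧ r) = i → 1 = 1  [min(1, 1−½+1)]
In Weak Kleene logic: q ∧ p = 1 ∧ i = i
r ∧ (q ∧ p) = 0 ∧ i = i
(r ∧ (q ∧ p)) ∧ r = i ∧ 0 = i
¬((r ∧ (q ∧ p)) ∧ r) = ¬i = i
p → ¬((r ∧ (q ∧ p)) ∧ r) = i → i = i  [any arg is the third value ⇒ result is the third value]
They differ because Łukasiewicz Ł3 and Weak Kleene logic treat i differently under the binary connectives.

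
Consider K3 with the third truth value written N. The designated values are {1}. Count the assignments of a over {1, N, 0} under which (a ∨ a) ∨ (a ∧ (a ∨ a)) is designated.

1

a=1: 1 ✓
a=N: N ·
a=0: 0 ·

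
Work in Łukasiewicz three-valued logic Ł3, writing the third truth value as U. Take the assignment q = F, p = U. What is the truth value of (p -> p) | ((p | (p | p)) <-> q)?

p -> p = U -> U = T  [min(1, 1−½+½)]
p | p = U | U = U
p | (p | p) = U | U = U
(p | (p | p)) <-> q = U <-> F = U
(p -> p) | ((p | (p | p)) <-> q) = T | U = T

T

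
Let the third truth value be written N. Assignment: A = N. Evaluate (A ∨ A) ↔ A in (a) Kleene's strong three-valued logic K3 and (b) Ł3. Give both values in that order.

In Kleene's strong three-valued logic K3: A ∨ A = N ∨ N = N
(A ∨ A) ↔ A = N ↔ N = N
In Ł3: A ∨ A = N ∨ N = N
(A ∨ A) ↔ A = N ↔ N = true  [1 − |½−½|]
They differ because Kleene's strong three-valued logic K3 and Ł3 treat N differently under implication.

N; true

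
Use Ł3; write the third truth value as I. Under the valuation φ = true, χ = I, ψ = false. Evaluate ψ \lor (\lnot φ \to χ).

\lnot φ = \lnot true = false
\lnot φ \to χ = false \to I = true
ψ \lor (\lnot φ \to χ) = false \lor true = true

true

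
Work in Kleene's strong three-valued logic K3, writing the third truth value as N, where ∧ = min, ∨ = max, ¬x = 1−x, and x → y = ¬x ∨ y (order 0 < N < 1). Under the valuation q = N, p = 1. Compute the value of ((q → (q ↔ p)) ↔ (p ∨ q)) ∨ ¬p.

N

q ↔ p = N ↔ 1 = N
q → (q ↔ p) = N → N = N  [¬N ∨ N]
p ∨ q = 1 ∨ N = 1
(q → (q ↔ p)) ↔ (p ∨ q) = N ↔ 1 = N
¬p = ¬1 = 0
((q → (q ↔ p)) ↔ (p ∨ q)) ∨ ¬p = N ∨ 0 = N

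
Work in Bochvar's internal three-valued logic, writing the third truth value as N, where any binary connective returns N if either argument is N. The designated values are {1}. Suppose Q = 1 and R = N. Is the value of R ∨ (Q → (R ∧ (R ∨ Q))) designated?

No

R ∨ Q = N ∨ 1 = N
R ∧ (R ∨ Q) = N ∧ N = N
Q → (R ∧ (R ∨ Q)) = 1 → N = N  [any arg is the third value ⇒ result is the third value]
R ∨ (Q → (R ∧ (R ∨ Q))) = N ∨ N = N
N ∉ {1}.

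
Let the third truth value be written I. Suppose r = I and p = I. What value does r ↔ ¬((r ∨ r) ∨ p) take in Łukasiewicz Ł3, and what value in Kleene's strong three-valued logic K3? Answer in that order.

T; I

In Łukasiewicz Ł3: r ∨ r = I ∨ I = I
(r ∨ r) ∨ p = I ∨ I = I
¬((r ∨ r) ∨ p) = ¬I = I
r ↔ ¬((r ∨ r) ∨ p) = I ↔ I = T
In Kleene's strong three-valued logic K3: r ∨ r = I ∨ I = I
(r ∨ r) ∨ p = I ∨ I = I
¬((r ∨ r) ∨ p) = ¬I = I
r ↔ ¬((r ∨ r) ∨ p) = I ↔ I = I
They differ because Łukasiewicz Ł3 and Kleene's strong three-valued logic K3 treat I differently under implication.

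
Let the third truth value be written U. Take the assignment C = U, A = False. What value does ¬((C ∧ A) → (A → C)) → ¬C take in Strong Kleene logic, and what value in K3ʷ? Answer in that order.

In Strong Kleene logic: C ∧ A = U ∧ False = False
A → C = False → U = True  [¬False ∨ U]
(C ∧ A) → (A → C) = False → True = True
¬((C ∧ A) → (A → C)) = ¬True = False
¬C = ¬U = U
¬((C ∧ A) → (A → C)) → ¬C = False → U = True
In K3ʷ: C ∧ A = U ∧ False = U
A → C = False → U = U  [any arg is the third value ⇒ result is the third value]
(C ∧ A) → (A → C) = U → U = U
¬((C ∧ A) → (A → C)) = ¬U = U
¬C = ¬U = U
¬((C ∧ A) → (A → C)) → ¬C = U → U = U
They differ because Strong Kleene logic and K3ʷ treat U differently under the binary connectives.

True; U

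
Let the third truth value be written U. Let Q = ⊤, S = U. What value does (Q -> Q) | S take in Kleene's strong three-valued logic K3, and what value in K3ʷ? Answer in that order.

⊤; U

In Kleene's strong three-valued logic K3: Q -> Q = ⊤ -> ⊤ = ⊤
(Q -> Q) | S = ⊤ | U = ⊤
In K3ʷ: Q -> Q = ⊤ -> ⊤ = ⊤
(Q -> Q) | S = ⊤ | U = U
They differ because Kleene's strong three-valued logic K3 and K3ʷ treat U differently under the binary connectives.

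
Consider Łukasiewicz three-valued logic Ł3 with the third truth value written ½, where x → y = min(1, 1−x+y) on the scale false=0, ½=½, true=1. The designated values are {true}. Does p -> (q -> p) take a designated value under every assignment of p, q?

Every assignment of p, q over {true, ½, false} gives a value in {true}.
In particular, with p=½, q=½: p -> (q -> p) = true.

Yes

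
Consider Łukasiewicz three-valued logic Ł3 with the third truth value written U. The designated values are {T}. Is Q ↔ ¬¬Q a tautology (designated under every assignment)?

Yes

Every assignment of Q over {T, U, F} gives a value in {T}.
In particular, with Q=U: Q ↔ ¬¬Q = T.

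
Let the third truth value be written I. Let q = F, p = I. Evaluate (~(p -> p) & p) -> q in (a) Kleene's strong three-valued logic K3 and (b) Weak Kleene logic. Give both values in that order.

In Kleene's strong three-valued logic K3: p -> p = I -> I = I  [~I | I]
~(p -> p) = ~I = I
~(p -> p) & p = I & I = I
(~(p -> p) & p) -> q = I -> F = I
In Weak Kleene logic: p -> p = I -> I = I
~(p -> p) = ~I = I
~(p -> p) & p = I & I = I
(~(p -> p) & p) -> q = I -> F = I

I; I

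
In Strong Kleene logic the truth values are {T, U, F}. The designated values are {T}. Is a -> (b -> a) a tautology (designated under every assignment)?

Countermodel: a=U, b=T gives U, which is not designated.

No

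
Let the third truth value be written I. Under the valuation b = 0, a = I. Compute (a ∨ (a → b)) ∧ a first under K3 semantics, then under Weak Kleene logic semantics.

In K3: a → b = I → 0 = I
a ∨ (a → b) = I ∨ I = I
(a ∨ (a → b)) ∧ a = I ∧ I = I
In Weak Kleene logic: a → b = I → 0 = I
a ∨ (a → b) = I ∨ I = I
(a ∨ (a → b)) ∧ a = I ∧ I = I

I; I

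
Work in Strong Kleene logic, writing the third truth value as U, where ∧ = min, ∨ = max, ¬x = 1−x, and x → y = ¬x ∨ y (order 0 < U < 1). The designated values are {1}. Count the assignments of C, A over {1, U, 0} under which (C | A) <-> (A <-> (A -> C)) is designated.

2

Designated under: (C=1, A=1); (C=0, A=0).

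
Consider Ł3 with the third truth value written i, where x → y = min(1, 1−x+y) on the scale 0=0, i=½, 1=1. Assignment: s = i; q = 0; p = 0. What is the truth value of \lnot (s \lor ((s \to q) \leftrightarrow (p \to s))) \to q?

i

s \to q = i \to 0 = i  [min(1, 1−½+0)]
p \to s = 0 \to i = 1
(s \to q) \leftrightarrow (p \to s) = i \leftrightarrow 1 = i
s \lor ((s \to q) \leftrightarrow (p \to s)) = i \lor i = i
\lnot (s \lor ((s \to q) \leftrightarrow (p \to s))) = \lnot i = i
\lnot (s \lor ((s \to q) \leftrightarrow (p \to s))) \to q = i \to 0 = i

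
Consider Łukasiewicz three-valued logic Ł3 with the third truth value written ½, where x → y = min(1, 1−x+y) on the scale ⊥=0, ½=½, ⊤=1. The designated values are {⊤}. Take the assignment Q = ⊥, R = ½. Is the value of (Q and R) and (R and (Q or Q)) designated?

No

Q and R = ⊥ and ½ = ⊥
Q or Q = ⊥ or ⊥ = ⊥
R and (Q or Q) = ½ and ⊥ = ⊥
(Q and R) and (R and (Q or Q)) = ⊥ and ⊥ = ⊥
⊥ ∉ {⊤}.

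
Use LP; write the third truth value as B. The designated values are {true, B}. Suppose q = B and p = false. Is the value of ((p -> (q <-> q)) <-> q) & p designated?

q <-> q = B <-> B = B
p -> (q <-> q) = false -> B = true  [~false | B]
(p -> (q <-> q)) <-> q = true <-> B = B
((p -> (q <-> q)) <-> q) & p = B & false = false
false ∉ {true, B}.

No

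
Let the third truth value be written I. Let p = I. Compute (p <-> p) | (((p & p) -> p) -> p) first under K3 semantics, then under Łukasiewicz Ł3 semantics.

In K3: p <-> p = I <-> I = I
p & p = I & I = I
(p & p) -> p = I -> I = I
((p & p) -> p) -> p = I -> I = I
(p <-> p) | (((p & p) -> p) -> p) = I | I = I
In Łukasiewicz Ł3: p <-> p = I <-> I = true  [1 − |½−½|]
p & p = I & I = I
(p & p) -> p = I -> I = true
((p & p) -> p) -> p = true -> I = I
(p <-> p) | (((p & p) -> p) -> p) = true | I = true
They differ because K3 and Łukasiewicz Ł3 treat I differently under implication.

I; true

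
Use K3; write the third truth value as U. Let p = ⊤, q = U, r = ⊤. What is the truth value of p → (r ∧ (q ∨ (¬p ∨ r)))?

⊤

¬p = ¬⊤ = ⊥
¬p ∨ r = ⊥ ∨ ⊤ = ⊤
q ∨ (¬p ∨ r) = U ∨ ⊤ = ⊤
r ∧ (q ∨ (¬p ∨ r)) = ⊤ ∧ ⊤ = ⊤
p → (r ∧ (q ∨ (¬p ∨ r))) = ⊤ → ⊤ = ⊤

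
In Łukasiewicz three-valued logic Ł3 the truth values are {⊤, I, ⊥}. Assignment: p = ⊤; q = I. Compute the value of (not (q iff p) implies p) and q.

q iff p = I iff ⊤ = I  [1 − |½−1|]
not (q iff p) = not I = I
not (q iff p) implies p = I implies ⊤ = ⊤
(not (q iff p) implies p) and q = ⊤ and I = I

I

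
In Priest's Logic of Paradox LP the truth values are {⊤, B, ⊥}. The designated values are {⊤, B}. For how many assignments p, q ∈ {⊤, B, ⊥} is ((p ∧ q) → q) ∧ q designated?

Of the 9 assignments, 6 give a value in {⊤, B}.

6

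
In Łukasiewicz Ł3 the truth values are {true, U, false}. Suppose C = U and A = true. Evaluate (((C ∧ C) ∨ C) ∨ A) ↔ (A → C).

C ∧ C = U ∧ U = U
(C ∧ C) ∨ C = U ∨ U = U
((C ∧ C) ∨ C) ∨ A = U ∨ true = true
A → C = true → U = U  [min(1, 1−1+½)]
(((C ∧ C) ∨ C) ∨ A) ↔ (A → C) = true ↔ U = U

U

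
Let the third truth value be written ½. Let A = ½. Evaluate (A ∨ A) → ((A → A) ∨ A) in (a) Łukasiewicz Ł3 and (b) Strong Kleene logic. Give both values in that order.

1; ½

In Łukasiewicz Ł3: A ∨ A = ½ ∨ ½ = ½
A → A = ½ → ½ = 1
(A → A) ∨ A = 1 ∨ ½ = 1
(A ∨ A) → ((A → A) ∨ A) = ½ → 1 = 1
In Strong Kleene logic: A ∨ A = ½ ∨ ½ = ½
A → A = ½ → ½ = ½
(A → A) ∨ A = ½ ∨ ½ = ½
(A ∨ A) → ((A → A) ∨ A) = ½ → ½ = ½
They differ because Łukasiewicz Ł3 and Strong Kleene logic treat ½ differently under implication.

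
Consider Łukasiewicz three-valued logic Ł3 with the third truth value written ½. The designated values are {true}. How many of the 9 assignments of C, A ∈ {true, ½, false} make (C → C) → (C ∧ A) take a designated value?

1

Designated under: (C=true, A=true).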